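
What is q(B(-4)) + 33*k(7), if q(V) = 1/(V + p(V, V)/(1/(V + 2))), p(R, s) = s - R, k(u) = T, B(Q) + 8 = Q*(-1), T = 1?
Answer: 131/4 ≈ 32.750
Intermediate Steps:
B(Q) = -8 - Q (B(Q) = -8 + Q*(-1) = -8 - Q)
k(u) = 1
q(V) = 1/V (q(V) = 1/(V + (V - V)/(1/(V + 2))) = 1/(V + 0/(1/(2 + V))) = 1/(V + 0*(2 + V)) = 1/(V + 0) = 1/V)
q(B(-4)) + 33*k(7) = 1/(-8 - 1*(-4)) + 33*1 = 1/(-8 + 4) + 33 = 1/(-4) + 33 = -¼ + 33 = 131/4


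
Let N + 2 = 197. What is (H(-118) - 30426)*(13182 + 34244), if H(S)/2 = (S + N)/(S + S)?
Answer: -85137850985/59 ≈ -1.4430e+9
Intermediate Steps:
N = 195 (N = -2 + 197 = 195)
H(S) = (195 + S)/S (H(S) = 2*((S + 195)/(S + S)) = 2*((195 + S)/((2*S))) = 2*((195 + S)*(1/(2*S))) = 2*((195 + S)/(2*S)) = (195 + S)/S)
(H(-118) - 30426)*(13182 + 34244) = ((195 - 118)/(-118) - 30426)*(13182 + 34244) = (-1/118*77 - 30426)*47426 = (-77/118 - 30426)*47426 = -3590345/118*47426 = -85137850985/59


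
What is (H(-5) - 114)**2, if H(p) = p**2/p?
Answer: 14161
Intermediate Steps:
H(p) = p
(H(-5) - 114)**2 = (-5 - 114)**2 = (-119)**2 = 14161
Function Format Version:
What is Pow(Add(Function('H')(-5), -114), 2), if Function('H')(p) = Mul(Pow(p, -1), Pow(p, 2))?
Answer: 14161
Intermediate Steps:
Function('H')(p) = p
Pow(Add(Function('H')(-5), -114), 2) = Pow(Add(-5, -114), 2) = Pow(-119, 2) = 14161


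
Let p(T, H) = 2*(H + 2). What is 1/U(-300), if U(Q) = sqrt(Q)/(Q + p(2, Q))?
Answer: 448*I*sqrt(3)/15 ≈ 51.731*I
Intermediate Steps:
p(T, H) = 4 + 2*H (p(T, H) = 2*(2 + H) = 4 + 2*H)
U(Q) = sqrt(Q)/(4 + 3*Q) (U(Q) = sqrt(Q)/(Q + (4 + 2*Q)) = sqrt(Q)/(4 + 3*Q))
1/U(-300) = 1/(sqrt(-300)/(4 + 3*(-300))) = 1/((10*I*sqrt(3))/(4 - 900)) = 1/((10*I*sqrt(3))/(-896)) = 1/((10*I*sqrt(3))*(-1/896)) = 1/(-5*I*sqrt(3)/448) = 448*I*sqrt(3)/15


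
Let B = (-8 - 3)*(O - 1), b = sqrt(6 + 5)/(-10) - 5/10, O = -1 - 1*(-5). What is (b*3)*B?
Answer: 99/2 + 99*sqrt(11)/10 ≈ 82.335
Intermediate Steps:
O = 4 (O = -1 + 5 = 4)
b = -1/2 - sqrt(11)/10 (b = sqrt(11)*(-1/10) - 5*1/10 = -sqrt(11)/10 - 1/2 = -1/2 - sqrt(11)/10 ≈ -0.83166)
B = -33 (B = (-8 - 3)*(4 - 1) = -11*3 = -33)
(b*3)*B = ((-1/2 - sqrt(11)/10)*3)*(-33) = (-3/2 - 3*sqrt(11)/10)*(-33) = 99/2 + 99*sqrt(11)/10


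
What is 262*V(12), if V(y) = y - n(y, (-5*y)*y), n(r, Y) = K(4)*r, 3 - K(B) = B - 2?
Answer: 0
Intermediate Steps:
K(B) = 5 - B (K(B) = 3 - (B - 2) = 3 - (-2 + B) = 3 + (2 - B) = 5 - B)
n(r, Y) = r (n(r, Y) = (5 - 1*4)*r = (5 - 4)*r = 1*r = r)
V(y) = 0 (V(y) = y - y = 0)
262*V(12) = 262*0 = 0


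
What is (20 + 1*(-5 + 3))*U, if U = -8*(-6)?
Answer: 864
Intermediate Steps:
U = 48
(20 + 1*(-5 + 3))*U = (20 + 1*(-5 + 3))*48 = (20 + 1*(-2))*48 = (20 - 2)*48 = 18*48 = 864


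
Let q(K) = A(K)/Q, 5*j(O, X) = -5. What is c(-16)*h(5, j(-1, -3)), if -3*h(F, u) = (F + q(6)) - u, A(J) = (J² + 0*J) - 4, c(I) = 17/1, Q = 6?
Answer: -578/9 ≈ -64.222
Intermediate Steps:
j(O, X) = -1 (j(O, X) = (⅕)*(-5) = -1)
c(I) = 17 (c(I) = 17*1 = 17)
A(J) = -4 + J² (A(J) = (J² + 0) - 4 = J² - 4 = -4 + J²)
q(K) = -⅔ + K²/6 (q(K) = (-4 + K²)/6 = (-4 + K²)*(⅙) = -⅔ + K²/6)
h(F, u) = -16/9 - F/3 + u/3 (h(F, u) = -((F + (-⅔ + (⅙)*6²)) - u)/3 = -((F + (-⅔ + (⅙)*36)) - u)/3 = -((F + (-⅔ + 6)) - u)/3 = -((F + 16/3) - u)/3 = -((16/3 + F) - u)/3 = -(16/3 + F - u)/3 = -16/9 - F/3 + u/3)
c(-16)*h(5, j(-1, -3)) = 17*(-16/9 - ⅓*5 + (⅓)*(-1)) = 17*(-16/9 - 5/3 - ⅓) = 17*(-34/9) = -578/9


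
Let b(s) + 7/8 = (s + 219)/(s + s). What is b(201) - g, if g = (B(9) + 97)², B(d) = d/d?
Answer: -5147653/536 ≈ -9603.8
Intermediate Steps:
B(d) = 1
b(s) = -7/8 + (219 + s)/(2*s) (b(s) = -7/8 + (s + 219)/(s + s) = -7/8 + (219 + s)/((2*s)) = -7/8 + (219 + s)*(1/(2*s)) = -7/8 + (219 + s)/(2*s))
g = 9604 (g = (1 + 97)² = 98² = 9604)
b(201) - g = (3/8)*(292 - 1*201)/201 - 1*9604 = (3/8)*(1/201)*(292 - 201) - 9604 = (3/8)*(1/201)*91 - 9604 = 91/536 - 9604 = -5147653/536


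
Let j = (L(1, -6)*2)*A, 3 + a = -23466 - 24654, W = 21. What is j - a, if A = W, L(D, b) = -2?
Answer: 48039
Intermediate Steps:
A = 21
a = -48123 (a = -3 + (-23466 - 24654) = -3 - 48120 = -48123)
j = -84 (j = -2*2*21 = -4*21 = -84)
j - a = -84 - 1*(-48123) = -84 + 48123 = 48039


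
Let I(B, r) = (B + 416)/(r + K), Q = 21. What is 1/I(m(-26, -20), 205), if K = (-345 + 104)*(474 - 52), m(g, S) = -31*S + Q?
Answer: -101497/1057 ≈ -96.024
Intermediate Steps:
m(g, S) = 21 - 31*S (m(g, S) = -31*S + 21 = 21 - 31*S)
K = -101702 (K = -241*422 = -101702)
I(B, r) = (416 + B)/(-101702 + r) (I(B, r) = (B + 416)/(r - 101702) = (416 + B)/(-101702 + r))
1/I(m(-26, -20), 205) = 1/((416 + (21 - 31*(-20)))/(-101702 + 205)) = 1/((416 + (21 + 620))/(-101497)) = 1/(-(416 + 641)/101497) = 1/(-1/101497*1057) = 1/(-1057/101497) = -101497/1057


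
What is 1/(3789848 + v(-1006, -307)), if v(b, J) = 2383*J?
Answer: 1/3058267 ≈ 3.2698e-7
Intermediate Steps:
1/(3789848 + v(-1006, -307)) = 1/(3789848 + 2383*(-307)) = 1/(3789848 - 731581) = 1/3058267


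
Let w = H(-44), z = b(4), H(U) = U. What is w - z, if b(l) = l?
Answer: -48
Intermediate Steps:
z = 4
w = -44
w - z = -44 - 1*4 = -44 - 4 = -48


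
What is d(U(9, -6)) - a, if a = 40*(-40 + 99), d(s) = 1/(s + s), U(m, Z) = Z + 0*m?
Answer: -28321/12 ≈ -2360.1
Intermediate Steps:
U(m, Z) = Z (U(m, Z) = Z + 0 = Z)
d(s) = 1/(2*s)
a = 2360 (a = 40*59 = 2360)
d(U(9, -6)) - a = (½)/(-6) - 1*2360 = (½)*(-⅙) - 2360 = -1/12 - 2360 = -28321/12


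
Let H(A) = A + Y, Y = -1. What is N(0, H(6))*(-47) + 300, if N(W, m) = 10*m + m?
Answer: -2285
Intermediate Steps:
H(A) = -1 + A (H(A) = A - 1 = -1 + A)
N(W, m) = 11*m
N(0, H(6))*(-47) + 300 = (11*(-1 + 6))*(-47) + 300 = (11*5)*(-47) + 300 = 55*(-47) + 300 = -2585 + 300 = -2285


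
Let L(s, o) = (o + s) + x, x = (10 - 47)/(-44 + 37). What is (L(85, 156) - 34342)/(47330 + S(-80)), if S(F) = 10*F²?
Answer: -23867/77931 ≈ -0.30626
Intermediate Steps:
x = 37/7 (x = -37/(-7) = -37*(-⅐) = 37/7 ≈ 5.2857)
L(s, o) = 37/7 + o + s (L(s, o) = (o + s) + 37/7 = 37/7 + o + s)
(L(85, 156) - 34342)/(47330 + S(-80)) = ((37/7 + 156 + 85) - 34342)/(47330 + 10*(-80)²) = (1724/7 - 34342)/(47330 + 10*6400) = -238670/(7*(47330 + 64000)) = -238670/7/111330 = -238670/7*1/111330 = -23867/77931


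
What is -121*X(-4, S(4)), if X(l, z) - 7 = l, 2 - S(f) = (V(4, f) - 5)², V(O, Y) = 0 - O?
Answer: -363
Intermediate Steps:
V(O, Y) = -O
S(f) = -79 (S(f) = 2 - (-1*4 - 5)² = 2 - (-4 - 5)² = 2 - 1*(-9)² = 2 - 1*81 = 2 - 81 = -79)
X(l, z) = 7 + l
-121*X(-4, S(4)) = -121*(7 - 4) = -121*3 = -363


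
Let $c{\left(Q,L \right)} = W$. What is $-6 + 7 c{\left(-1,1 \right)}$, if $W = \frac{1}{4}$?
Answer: $- \frac{17}{4} \approx -4.25$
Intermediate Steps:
$W = \frac{1}{4} \approx 0.25$
$c{\left(Q,L \right)} = \frac{1}{4}$
$-6 + 7 c{\left(-1,1 \right)} = -6 + 7 \cdot \frac{1}{4} = -6 + \frac{7}{4} = - \frac{17}{4}$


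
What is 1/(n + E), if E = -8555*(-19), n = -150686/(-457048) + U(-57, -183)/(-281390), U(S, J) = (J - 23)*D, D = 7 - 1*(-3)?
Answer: 6430436836/1045237522660241 ≈ 6.1521e-6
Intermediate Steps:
D = 10 (D = 7 + 3 = 10)
U(S, J) = -230 + 10*J (U(S, J) = (J - 23)*10 = (-23 + J)*10 = -230 + 10*J)
n = 2167152621/6430436836 (n = -150686/(-457048) + (-230 + 10*(-183))/(-281390) = -150686*(-1/457048) + (-230 - 1830)*(-1/281390) = 75343/228524 - 2060*(-1/281390) = 75343/228524 + 206/28139 = 2167152621/6430436836 ≈ 0.33701)
E = 162545
1/(n + E) = 1/(2167152621/6430436836 + 162545) = 1/(1045237522660241/6430436836) = 6430436836/1045237522660241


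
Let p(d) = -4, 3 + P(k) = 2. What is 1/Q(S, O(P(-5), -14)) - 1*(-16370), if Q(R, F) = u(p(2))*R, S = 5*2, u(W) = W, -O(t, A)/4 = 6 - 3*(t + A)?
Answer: 654799/40 ≈ 16370.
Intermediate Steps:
P(k) = -1 (P(k) = -3 + 2 = -1)
O(t, A) = -24 + 12*A + 12*t (O(t, A) = -4*(6 - 3*(t + A)) = -4*(6 - 3*(A + t)) = -4*(6 + (-3*A - 3*t)) = -4*(6 - 3*A - 3*t) = -24 + 12*A + 12*t)
S = 10
Q(R, F) = -4*R
1/Q(S, O(P(-5), -14)) - 1*(-16370) = 1/(-4*10) - 1*(-16370) = 1/(-40) + 16370 = -1/40 + 16370 = 654799/40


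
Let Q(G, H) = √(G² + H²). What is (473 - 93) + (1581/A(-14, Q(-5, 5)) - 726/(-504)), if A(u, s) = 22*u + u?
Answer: 727457/1932 ≈ 376.53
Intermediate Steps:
A(u, s) = 23*u
(473 - 93) + (1581/A(-14, Q(-5, 5)) - 726/(-504)) = (473 - 93) + (1581/((23*(-14))) - 726/(-504)) = 380 + (1581/(-322) - 726*(-1/504)) = 380 + (1581*(-1/322) + 121/84) = 380 + (-1581/322 + 121/84) = 380 - 6703/1932 = 727457/1932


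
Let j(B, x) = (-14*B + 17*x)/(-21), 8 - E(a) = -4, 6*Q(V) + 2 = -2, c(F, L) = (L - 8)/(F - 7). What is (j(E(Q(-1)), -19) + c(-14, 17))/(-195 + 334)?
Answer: 482/2919 ≈ 0.16513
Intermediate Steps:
c(F, L) = (-8 + L)/(-7 + F)
Q(V) = -⅔ (Q(V) = -⅓ + (⅙)*(-2) = -⅓ - ⅓ = -⅔)
E(a) = 12 (E(a) = 8 - 1*(-4) = 8 + 4 = 12)
j(B, x) = -17*x/21 + 2*B/3 (j(B, x) = (-14*B + 17*x)*(-1/21) = -17*x/21 + 2*B/3)
(j(E(Q(-1)), -19) + c(-14, 17))/(-195 + 334) = ((-17/21*(-19) + (⅔)*12) + (-8 + 17)/(-7 - 14))/(-195 + 334) = ((323/21 + 8) + 9/(-21))/139 = (491/21 - 1/21*9)*(1/139) = (491/21 - 3/7)*(1/139) = (482/21)*(1/139) = 482/2919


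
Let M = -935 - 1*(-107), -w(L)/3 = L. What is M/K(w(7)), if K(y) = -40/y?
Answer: -4347/10 ≈ -434.70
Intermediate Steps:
w(L) = -3*L
M = -828 (M = -935 + 107 = -828)
M/K(w(7)) = -828/((-40/((-3*7)))) = -828/((-40/(-21))) = -828/((-40*(-1/21))) = -828/40/21 = -828*21/40 = -4347/10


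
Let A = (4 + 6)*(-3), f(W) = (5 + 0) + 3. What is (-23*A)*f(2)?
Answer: 5520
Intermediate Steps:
f(W) = 8 (f(W) = 5 + 3 = 8)
A = -30 (A = 10*(-3) = -30)
(-23*A)*f(2) = -23*(-30)*8 = 690*8 = 5520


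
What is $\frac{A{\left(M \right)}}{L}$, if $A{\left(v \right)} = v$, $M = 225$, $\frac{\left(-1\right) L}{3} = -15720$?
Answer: $\frac{5}{1048} \approx 0.004771$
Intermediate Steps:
$L = 47160$ ($L = \left(-3\right) \left(-15720\right) = 47160$)
$\frac{A{\left(M \right)}}{L} = \frac{225}{47160} = 225 \cdot \frac{1}{47160} = \frac{5}{1048}$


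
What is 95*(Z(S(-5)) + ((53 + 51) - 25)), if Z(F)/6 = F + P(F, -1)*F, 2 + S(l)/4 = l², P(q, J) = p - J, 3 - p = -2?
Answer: 374585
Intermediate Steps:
p = 5 (p = 3 - 1*(-2) = 3 + 2 = 5)
P(q, J) = 5 - J
S(l) = -8 + 4*l²
Z(F) = 42*F (Z(F) = 6*(F + (5 - 1*(-1))*F) = 6*(F + (5 + 1)*F) = 6*(F + 6*F) = 6*(7*F) = 42*F)
95*(Z(S(-5)) + ((53 + 51) - 25)) = 95*(42*(-8 + 4*(-5)²) + ((53 + 51) - 25)) = 95*(42*(-8 + 4*25) + (104 - 25)) = 95*(42*(-8 + 100) + 79) = 95*(42*92 + 79) = 95*(3864 + 79) = 95*3943 = 374585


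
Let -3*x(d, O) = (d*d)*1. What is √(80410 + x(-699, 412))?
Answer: I*√82457 ≈ 287.15*I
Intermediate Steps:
x(d, O) = -d²/3 (x(d, O) = -d*d/3 = -d²/3)
√(80410 + x(-699, 412)) = √(80410 - ⅓*(-699)²) = √(80410 - ⅓*488601) = √(80410 - 162867) = √(-82457) = I*√82457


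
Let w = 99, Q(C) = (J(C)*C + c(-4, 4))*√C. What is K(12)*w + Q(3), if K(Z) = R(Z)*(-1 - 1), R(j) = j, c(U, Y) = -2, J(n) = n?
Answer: -2376 + 7*√3 ≈ -2363.9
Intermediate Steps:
Q(C) = √C*(-2 + C²) (Q(C) = (C*C - 2)*√C = (C² - 2)*√C = (-2 + C²)*√C = √C*(-2 + C²))
K(Z) = -2*Z (K(Z) = Z*(-1 - 1) = Z*(-2) = -2*Z)
K(12)*w + Q(3) = -2*12*99 + √3*(-2 + 3²) = -24*99 + √3*(-2 + 9) = -2376 + √3*7 = -2376 + 7*√3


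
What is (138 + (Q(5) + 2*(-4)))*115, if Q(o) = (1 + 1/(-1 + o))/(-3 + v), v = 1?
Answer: 119025/8 ≈ 14878.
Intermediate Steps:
Q(o) = -½ - 1/(2*(-1 + o)) (Q(o) = (1 + 1/(-1 + o))/(-3 + 1) = (1 + 1/(-1 + o))/(-2) = (1 + 1/(-1 + o))*(-½) = -½ - 1/(2*(-1 + o)))
(138 + (Q(5) + 2*(-4)))*115 = (138 + ((½)*5/(1 - 1*5) + 2*(-4)))*115 = (138 + ((½)*5/(1 - 5) - 8))*115 = (138 + ((½)*5/(-4) - 8))*115 = (138 + ((½)*5*(-¼) - 8))*115 = (138 + (-5/8 - 8))*115 = (138 - 69/8)*115 = (1035/8)*115 = 119025/8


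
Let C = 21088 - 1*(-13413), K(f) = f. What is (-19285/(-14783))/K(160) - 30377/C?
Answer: -14236951755/16320905056 ≈ -0.87231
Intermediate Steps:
C = 34501 (C = 21088 + 13413 = 34501)
(-19285/(-14783))/K(160) - 30377/C = -19285/(-14783)/160 - 30377/34501 = -19285*(-1/14783)*(1/160) - 30377*1/34501 = (19285/14783)*(1/160) - 30377/34501 = 3857/473056 - 30377/34501 = -14236951755/16320905056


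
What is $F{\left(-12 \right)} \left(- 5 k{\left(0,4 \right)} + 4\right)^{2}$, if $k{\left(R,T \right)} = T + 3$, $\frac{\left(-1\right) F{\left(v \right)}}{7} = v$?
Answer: $80724$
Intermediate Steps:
$F{\left(v \right)} = - 7 v$
$k{\left(R,T \right)} = 3 + T$
$F{\left(-12 \right)} \left(- 5 k{\left(0,4 \right)} + 4\right)^{2} = \left(-7\right) \left(-12\right) \left(- 5 \left(3 + 4\right) + 4\right)^{2} = 84 \left(\left(-5\right) 7 + 4\right)^{2} = 84 \left(-35 + 4\right)^{2} = 84 \left(-31\right)^{2} = 84 \cdot 961 = 80724$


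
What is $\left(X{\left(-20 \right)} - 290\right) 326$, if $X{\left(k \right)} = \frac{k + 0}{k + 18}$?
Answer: $-91280$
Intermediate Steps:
$X{\left(k \right)} = \frac{k}{18 + k}$
$\left(X{\left(-20 \right)} - 290\right) 326 = \left(- \frac{20}{18 - 20} - 290\right) 326 = \left(- \frac{20}{-2} - 290\right) 326 = \left(\left(-20\right) \left(- \frac{1}{2}\right) - 290\right) 326 = \left(10 - 290\right) 326 = \left(-280\right) 326 = -91280$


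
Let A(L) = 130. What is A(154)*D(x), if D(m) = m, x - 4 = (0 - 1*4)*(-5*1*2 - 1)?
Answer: 6240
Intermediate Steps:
x = 48 (x = 4 + (0 - 1*4)*(-5*1*2 - 1) = 4 + (0 - 4)*(-5*2 - 1) = 4 - 4*(-10 - 1) = 4 - 4*(-11) = 4 + 44 = 48)
A(154)*D(x) = 130*48 = 6240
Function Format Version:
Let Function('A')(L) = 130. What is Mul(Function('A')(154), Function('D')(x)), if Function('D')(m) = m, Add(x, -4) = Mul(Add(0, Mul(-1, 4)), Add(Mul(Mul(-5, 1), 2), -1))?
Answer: 6240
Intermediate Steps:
x = 48 (x = Add(4, Mul(Add(0, Mul(-1, 4)), Add(Mul(Mul(-5, 1), 2), -1))) = Add(4, Mul(Add(0, -4), Add(Mul(-5, 2), -1))) = Add(4, Mul(-4, Add(-10, -1))) = Add(4, Mul(-4, -11)) = Add(4, 44) = 48)
Mul(Function('A')(154), Function('D')(x)) = Mul(130, 48) = 6240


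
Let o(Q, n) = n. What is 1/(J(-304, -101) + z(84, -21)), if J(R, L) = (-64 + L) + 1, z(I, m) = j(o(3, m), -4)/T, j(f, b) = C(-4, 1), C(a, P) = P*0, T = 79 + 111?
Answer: -1/164 ≈ -0.0060976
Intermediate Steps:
T = 190
C(a, P) = 0
j(f, b) = 0
z(I, m) = 0 (z(I, m) = 0/190 = 0*(1/190) = 0)
J(R, L) = -63 + L
1/(J(-304, -101) + z(84, -21)) = 1/((-63 - 101) + 0) = 1/(-164 + 0) = 1/(-164) = -1/164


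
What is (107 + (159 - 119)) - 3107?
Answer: -2960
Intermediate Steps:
(107 + (159 - 119)) - 3107 = (107 + 40) - 3107 = 147 - 3107 = -2960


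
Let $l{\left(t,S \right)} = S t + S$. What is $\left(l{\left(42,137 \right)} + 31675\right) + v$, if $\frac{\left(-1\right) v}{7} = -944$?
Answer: $44174$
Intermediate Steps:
$v = 6608$ ($v = \left(-7\right) \left(-944\right) = 6608$)
$l{\left(t,S \right)} = S + S t$
$\left(l{\left(42,137 \right)} + 31675\right) + v = \left(137 \left(1 + 42\right) + 31675\right) + 6608 = \left(137 \cdot 43 + 31675\right) + 6608 = \left(5891 + 31675\right) + 6608 = 37566 + 6608 = 44174$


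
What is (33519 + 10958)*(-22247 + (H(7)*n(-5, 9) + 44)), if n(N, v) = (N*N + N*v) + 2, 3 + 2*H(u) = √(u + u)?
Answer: -986321952 - 400293*√14 ≈ -9.8782e+8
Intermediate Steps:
H(u) = -3/2 + √2*√u/2 (H(u) = -3/2 + √(u + u)/2 = -3/2 + √(2*u)/2 = -3/2 + (√2*√u)/2 = -3/2 + √2*√u/2)
n(N, v) = 2 + N² + N*v (n(N, v) = (N² + N*v) + 2 = 2 + N² + N*v)
(33519 + 10958)*(-22247 + (H(7)*n(-5, 9) + 44)) = (33519 + 10958)*(-22247 + ((-3/2 + √2*√7/2)*(2 + (-5)² - 5*9) + 44)) = 44477*(-22247 + ((-3/2 + √14/2)*(2 + 25 - 45) + 44)) = 44477*(-22247 + ((-3/2 + √14/2)*(-18) + 44)) = 44477*(-22247 + ((27 - 9*√14) + 44)) = 44477*(-22247 + (71 - 9*√14)) = 44477*(-22176 - 9*√14) = -986321952 - 400293*√14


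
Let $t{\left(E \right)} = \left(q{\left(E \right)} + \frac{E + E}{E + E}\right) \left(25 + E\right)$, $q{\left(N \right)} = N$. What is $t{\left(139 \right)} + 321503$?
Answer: $344463$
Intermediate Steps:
$t{\left(E \right)} = \left(1 + E\right) \left(25 + E\right)$ ($t{\left(E \right)} = \left(E + \frac{E + E}{E + E}\right) \left(25 + E\right) = \left(E + \frac{2 E}{2 E}\right) \left(25 + E\right) = \left(E + 2 E \frac{1}{2 E}\right) \left(25 + E\right) = \left(E + 1\right) \left(25 + E\right) = \left(1 + E\right) \left(25 + E\right)$)
$t{\left(139 \right)} + 321503 = \left(25 + 139^{2} + 26 \cdot 139\right) + 321503 = \left(25 + 19321 + 3614\right) + 321503 = 22960 + 321503 = 344463$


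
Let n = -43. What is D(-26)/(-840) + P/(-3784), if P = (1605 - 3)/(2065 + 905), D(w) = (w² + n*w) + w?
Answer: -3066509/1456840 ≈ -2.1049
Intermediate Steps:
D(w) = w² - 42*w (D(w) = (w² - 43*w) + w = w² - 42*w)
P = 89/165 (P = 1602/2970 = 1602*(1/2970) = 89/165 ≈ 0.53939)
D(-26)/(-840) + P/(-3784) = -26*(-42 - 26)/(-840) + (89/165)/(-3784) = -26*(-68)*(-1/840) + (89/165)*(-1/3784) = 1768*(-1/840) - 89/624360 = -221/105 - 89/624360 = -3066509/1456840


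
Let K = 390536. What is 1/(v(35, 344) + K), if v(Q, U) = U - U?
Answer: 1/390536 ≈ 2.5606e-6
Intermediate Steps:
v(Q, U) = 0
1/(v(35, 344) + K) = 1/(0 + 390536) = 1/390536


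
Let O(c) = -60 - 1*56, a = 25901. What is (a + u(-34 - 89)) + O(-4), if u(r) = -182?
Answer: 25603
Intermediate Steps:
O(c) = -116 (O(c) = -60 - 56 = -116)
(a + u(-34 - 89)) + O(-4) = (25901 - 182) - 116 = 25719 - 116 = 25603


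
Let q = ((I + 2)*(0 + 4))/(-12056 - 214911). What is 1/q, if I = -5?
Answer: 226967/12 ≈ 18914.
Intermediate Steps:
q = 12/226967 (q = ((-5 + 2)*(0 + 4))/(-12056 - 214911) = (-3*4)/(-226967) = -1/226967*(-12) = 12/226967 ≈ 5.2871e-5)
1/q = 1/(12/226967) = 226967/12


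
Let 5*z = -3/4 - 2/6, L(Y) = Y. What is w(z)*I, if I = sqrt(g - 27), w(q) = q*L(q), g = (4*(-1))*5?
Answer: 169*I*sqrt(47)/3600 ≈ 0.32184*I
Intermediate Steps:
g = -20 (g = -4*5 = -20)
z = -13/60 (z = (-3/4 - 2/6)/5 = (-3*1/4 - 2*1/6)/5 = (-3/4 - 1/3)/5 = (1/5)*(-13/12) = -13/60 ≈ -0.21667)
w(q) = q**2 (w(q) = q*q = q**2)
I = I*sqrt(47) (I = sqrt(-20 - 27) = sqrt(-47) = I*sqrt(47) ≈ 6.8557*I)
w(z)*I = (-13/60)**2*(I*sqrt(47)) = 169*(I*sqrt(47))/3600 = 169*I*sqrt(47)/3600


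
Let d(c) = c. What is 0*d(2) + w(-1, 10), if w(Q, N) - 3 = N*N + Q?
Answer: 102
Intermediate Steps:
w(Q, N) = 3 + Q + N² (w(Q, N) = 3 + (N*N + Q) = 3 + (N² + Q) = 3 + (Q + N²) = 3 + Q + N²)
0*d(2) + w(-1, 10) = 0*2 + (3 - 1 + 10²) = 0 + (3 - 1 + 100) = 0 + 102 = 102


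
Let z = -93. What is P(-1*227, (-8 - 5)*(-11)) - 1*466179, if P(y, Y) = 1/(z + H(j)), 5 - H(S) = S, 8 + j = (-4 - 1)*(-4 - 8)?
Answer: -65265061/140 ≈ -4.6618e+5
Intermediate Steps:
j = 52 (j = -8 + (-4 - 1)*(-4 - 8) = -8 - 5*(-12) = -8 + 60 = 52)
H(S) = 5 - S
P(y, Y) = -1/140 (P(y, Y) = 1/(-93 + (5 - 1*52)) = 1/(-93 + (5 - 52)) = 1/(-93 - 47) = 1/(-140) = -1/140)
P(-1*227, (-8 - 5)*(-11)) - 1*466179 = -1/140 - 1*466179 = -1/140 - 466179 = -65265061/140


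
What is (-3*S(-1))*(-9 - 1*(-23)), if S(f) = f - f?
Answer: 0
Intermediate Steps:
S(f) = 0
(-3*S(-1))*(-9 - 1*(-23)) = (-3*0)*(-9 - 1*(-23)) = 0*(-9 + 23) = 0*14 = 0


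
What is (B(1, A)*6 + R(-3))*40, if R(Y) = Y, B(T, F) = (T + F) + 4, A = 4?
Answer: 2040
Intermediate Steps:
B(T, F) = 4 + F + T (B(T, F) = (F + T) + 4 = 4 + F + T)
(B(1, A)*6 + R(-3))*40 = ((4 + 4 + 1)*6 - 3)*40 = (9*6 - 3)*40 = (54 - 3)*40 = 51*40 = 2040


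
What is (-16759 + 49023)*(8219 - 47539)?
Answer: -1268620480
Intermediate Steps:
(-16759 + 49023)*(8219 - 47539) = 32264*(-39320) = -1268620480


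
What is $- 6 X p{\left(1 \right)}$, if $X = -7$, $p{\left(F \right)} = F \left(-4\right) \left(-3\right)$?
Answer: $504$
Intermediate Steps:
$p{\left(F \right)} = 12 F$ ($p{\left(F \right)} = - 4 F \left(-3\right) = 12 F$)
$- 6 X p{\left(1 \right)} = \left(-6\right) \left(-7\right) 12 \cdot 1 = 42 \cdot 12 = 504$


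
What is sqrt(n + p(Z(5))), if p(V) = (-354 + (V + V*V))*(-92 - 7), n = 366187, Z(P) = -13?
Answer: sqrt(385789) ≈ 621.12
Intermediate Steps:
p(V) = 35046 - 99*V - 99*V**2 (p(V) = (-354 + (V + V**2))*(-99) = (-354 + V + V**2)*(-99) = 35046 - 99*V - 99*V**2)
sqrt(n + p(Z(5))) = sqrt(366187 + (35046 - 99*(-13) - 99*(-13)**2)) = sqrt(366187 + (35046 + 1287 - 99*169)) = sqrt(366187 + (35046 + 1287 - 16731)) = sqrt(366187 + 19602) = sqrt(385789)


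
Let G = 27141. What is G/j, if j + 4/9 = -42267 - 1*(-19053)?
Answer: -244269/208930 ≈ -1.1691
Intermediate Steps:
j = -208930/9 (j = -4/9 + (-42267 - 1*(-19053)) = -4/9 + (-42267 + 19053) = -4/9 - 23214 = -208930/9 ≈ -23214.)
G/j = 27141/(-208930/9) = 27141*(-9/208930) = -244269/208930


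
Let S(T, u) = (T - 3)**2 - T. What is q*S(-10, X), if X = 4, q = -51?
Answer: -9129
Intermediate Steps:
S(T, u) = (-3 + T)**2 - T
q*S(-10, X) = -51*((-3 - 10)**2 - 1*(-10)) = -51*((-13)**2 + 10) = -51*(169 + 10) = -51*179 = -9129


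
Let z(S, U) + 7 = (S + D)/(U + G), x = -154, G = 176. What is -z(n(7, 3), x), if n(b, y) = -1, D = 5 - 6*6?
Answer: 93/11 ≈ 8.4545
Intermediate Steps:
D = -31 (D = 5 - 36 = -31)
z(S, U) = -7 + (-31 + S)/(176 + U) (z(S, U) = -7 + (S - 31)/(U + 176) = -7 + (-31 + S)/(176 + U))
-z(n(7, 3), x) = -(-1263 - 1 - 7*(-154))/(176 - 154) = -(-1263 - 1 + 1078)/22 = -(-186)/22 = -1*(-93/11) = 93/11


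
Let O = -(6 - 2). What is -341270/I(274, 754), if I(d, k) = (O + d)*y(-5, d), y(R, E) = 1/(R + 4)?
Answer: 34127/27 ≈ 1264.0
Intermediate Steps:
y(R, E) = 1/(4 + R)
O = -4 (O = -1*4 = -4)
I(d, k) = 4 - d (I(d, k) = (-4 + d)/(4 - 5) = (-4 + d)/(-1) = (-4 + d)*(-1) = 4 - d)
-341270/I(274, 754) = -341270/(4 - 1*274) = -341270/(4 - 274) = -341270/(-270) = -341270*(-1/270) = 34127/27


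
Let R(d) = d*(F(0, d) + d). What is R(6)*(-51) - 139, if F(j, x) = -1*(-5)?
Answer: -3505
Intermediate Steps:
F(j, x) = 5
R(d) = d*(5 + d)
R(6)*(-51) - 139 = (6*(5 + 6))*(-51) - 139 = (6*11)*(-51) - 139 = 66*(-51) - 139 = -3366 - 139 = -3505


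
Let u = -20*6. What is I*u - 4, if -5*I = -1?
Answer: -28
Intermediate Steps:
I = ⅕ (I = -⅕*(-1) = ⅕ ≈ 0.20000)
u = -120
I*u - 4 = (⅕)*(-120) - 4 = -24 - 4 = -28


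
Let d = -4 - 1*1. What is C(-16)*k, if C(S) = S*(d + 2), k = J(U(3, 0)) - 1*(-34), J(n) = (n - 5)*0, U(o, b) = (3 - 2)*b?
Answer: 1632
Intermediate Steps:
U(o, b) = b (U(o, b) = 1*b = b)
J(n) = 0 (J(n) = (-5 + n)*0 = 0)
d = -5 (d = -4 - 1 = -5)
k = 34 (k = 0 - 1*(-34) = 0 + 34 = 34)
C(S) = -3*S (C(S) = S*(-5 + 2) = S*(-3) = -3*S)
C(-16)*k = -3*(-16)*34 = 48*34 = 1632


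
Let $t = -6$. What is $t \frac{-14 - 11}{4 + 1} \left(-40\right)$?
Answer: $-1200$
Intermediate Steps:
$t \frac{-14 - 11}{4 + 1} \left(-40\right) = - 6 \frac{-14 - 11}{4 + 1} \left(-40\right) = - 6 \left(- \frac{25}{5}\right) \left(-40\right) = - 6 \left(\left(-25\right) \frac{1}{5}\right) \left(-40\right) = \left(-6\right) \left(-5\right) \left(-40\right) = 30 \left(-40\right) = -1200$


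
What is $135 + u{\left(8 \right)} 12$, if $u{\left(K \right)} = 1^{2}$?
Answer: $147$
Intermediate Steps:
$u{\left(K \right)} = 1$
$135 + u{\left(8 \right)} 12 = 135 + 1 \cdot 12 = 135 + 12 = 147$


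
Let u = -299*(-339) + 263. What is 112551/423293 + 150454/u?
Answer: 37562003923/21508363916 ≈ 1.7464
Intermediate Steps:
u = 101624 (u = 101361 + 263 = 101624)
112551/423293 + 150454/u = 112551/423293 + 150454/101624 = 112551*(1/423293) + 150454*(1/101624) = 112551/423293 + 75227/50812 = 37562003923/21508363916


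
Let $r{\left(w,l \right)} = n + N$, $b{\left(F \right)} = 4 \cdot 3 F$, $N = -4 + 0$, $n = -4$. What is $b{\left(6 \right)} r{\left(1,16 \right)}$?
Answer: $-576$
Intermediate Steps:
$N = -4$
$b{\left(F \right)} = 12 F$
$r{\left(w,l \right)} = -8$ ($r{\left(w,l \right)} = -4 - 4 = -8$)
$b{\left(6 \right)} r{\left(1,16 \right)} = 12 \cdot 6 \left(-8\right) = 72 \left(-8\right) = -576$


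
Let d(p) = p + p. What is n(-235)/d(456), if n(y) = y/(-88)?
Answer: 235/80256 ≈ 0.0029281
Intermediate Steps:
n(y) = -y/88 (n(y) = y*(-1/88) = -y/88)
d(p) = 2*p
n(-235)/d(456) = (-1/88*(-235))/((2*456)) = (235/88)/912 = (235/88)*(1/912) = 235/80256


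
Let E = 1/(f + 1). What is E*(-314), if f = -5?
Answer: 157/2 ≈ 78.500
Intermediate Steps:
E = -¼ (E = 1/(-5 + 1) = 1/(-4) = -¼ ≈ -0.25000)
E*(-314) = -¼*(-314) = 157/2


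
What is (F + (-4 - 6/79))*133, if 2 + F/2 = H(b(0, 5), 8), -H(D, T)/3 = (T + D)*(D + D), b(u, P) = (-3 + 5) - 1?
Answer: -1219610/79 ≈ -15438.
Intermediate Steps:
b(u, P) = 1 (b(u, P) = 2 - 1 = 1)
H(D, T) = -6*D*(D + T) (H(D, T) = -3*(T + D)*(D + D) = -3*(D + T)*2*D = -6*D*(D + T))
F = -112 (F = -4 + 2*(-6*1*(1 + 8)) = -4 + 2*(-6*1*9) = -4 + 2*(-54) = -4 - 108 = -112)
(F + (-4 - 6/79))*133 = (-112 + (-4 - 6/79))*133 = (-112 - 322/79)*133 = -9170/79*133 = -1219610/79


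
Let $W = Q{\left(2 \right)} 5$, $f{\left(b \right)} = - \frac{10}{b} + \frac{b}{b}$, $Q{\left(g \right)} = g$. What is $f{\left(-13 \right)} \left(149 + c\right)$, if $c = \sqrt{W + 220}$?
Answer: $\frac{3427}{13} + \frac{23 \sqrt{230}}{13} \approx 290.45$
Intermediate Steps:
$f{\left(b \right)} = 1 - \frac{10}{b}$ ($f{\left(b \right)} = - \frac{10}{b} + 1 = 1 - \frac{10}{b}$)
$W = 10$ ($W = 2 \cdot 5 = 10$)
$c = \sqrt{230}$ ($c = \sqrt{10 + 220} = \sqrt{230} \approx 15.166$)
$f{\left(-13 \right)} \left(149 + c\right) = \frac{-10 - 13}{-13} \left(149 + \sqrt{230}\right) = \left(- \frac{1}{13}\right) \left(-23\right) \left(149 + \sqrt{230}\right) = \frac{23 \left(149 + \sqrt{230}\right)}{13} = \frac{3427}{13} + \frac{23 \sqrt{230}}{13}$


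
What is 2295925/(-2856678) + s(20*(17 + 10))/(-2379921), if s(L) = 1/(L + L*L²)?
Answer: -143400860250611149363/178424853886339491420 ≈ -0.80370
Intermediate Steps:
s(L) = 1/(L + L³)
2295925/(-2856678) + s(20*(17 + 10))/(-2379921) = 2295925/(-2856678) + 1/((20*(17 + 10) + (20*(17 + 10))³)*(-2379921)) = 2295925*(-1/2856678) - 1/2379921/(20*27 + (20*27)³) = -2295925/2856678 - 1/2379921/(540 + 540³) = -2295925/2856678 - 1/2379921/(540 + 157464000) = -2295925/2856678 - 1/2379921/157464540 = -2295925/2856678 + (1/157464540)*(-1/2379921) = -2295925/2856678 - 1/374753165501340 = -143400860250611149363/178424853886339491420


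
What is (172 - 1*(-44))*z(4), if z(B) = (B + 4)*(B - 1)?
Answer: 5184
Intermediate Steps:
z(B) = (-1 + B)*(4 + B) (z(B) = (4 + B)*(-1 + B) = (-1 + B)*(4 + B))
(172 - 1*(-44))*z(4) = (172 - 1*(-44))*(-4 + 4² + 3*4) = (172 + 44)*(-4 + 16 + 12) = 216*24 = 5184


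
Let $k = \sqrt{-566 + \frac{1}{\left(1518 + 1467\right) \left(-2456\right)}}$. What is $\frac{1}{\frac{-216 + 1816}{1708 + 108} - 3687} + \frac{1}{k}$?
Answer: $- \frac{227}{836749} - \frac{2 i \sqrt{7605045834635190}}{4149436561} \approx -0.00027129 - 0.042033 i$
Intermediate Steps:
$k = \frac{i \sqrt{7605045834635190}}{3665580}$ ($k = \sqrt{-566 + \frac{1}{2985} \left(- \frac{1}{2456}\right)} = \sqrt{-566 - \frac{1}{7331160}} = \sqrt{- \frac{4149436561}{7331160}} = \frac{i \sqrt{7605045834635190}}{3665580} \approx 23.791 i$)
$\frac{1}{\frac{-216 + 1816}{1708 + 108} - 3687} + \frac{1}{k} = \frac{1}{\frac{-216 + 1816}{1708 + 108} - 3687} + \frac{1}{\frac{1}{3665580} i \sqrt{7605045834635190}} = \frac{1}{\frac{1600}{1816} - 3687} - \frac{2 i \sqrt{7605045834635190}}{4149436561} = \frac{1}{1600 \cdot \frac{1}{1816} - 3687} - \frac{2 i \sqrt{7605045834635190}}{4149436561} = \frac{1}{\frac{200}{227} - 3687} - \frac{2 i \sqrt{7605045834635190}}{4149436561} = \frac{1}{- \frac{836749}{227}} - \frac{2 i \sqrt{7605045834635190}}{4149436561} = - \frac{227}{836749} - \frac{2 i \sqrt{7605045834635190}}{4149436561}$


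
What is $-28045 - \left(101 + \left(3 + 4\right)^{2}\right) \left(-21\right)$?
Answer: $-24895$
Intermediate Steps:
$-28045 - \left(101 + \left(3 + 4\right)^{2}\right) \left(-21\right) = -28045 - \left(101 + 7^{2}\right) \left(-21\right) = -28045 - \left(101 + 49\right) \left(-21\right) = -28045 - 150 \left(-21\right) = -28045 - -3150 = -28045 + 3150 = -24895$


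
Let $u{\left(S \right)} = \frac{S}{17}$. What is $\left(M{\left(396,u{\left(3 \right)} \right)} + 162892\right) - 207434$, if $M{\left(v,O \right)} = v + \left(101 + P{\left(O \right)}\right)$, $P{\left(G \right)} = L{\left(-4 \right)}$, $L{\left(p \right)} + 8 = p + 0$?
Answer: $-44057$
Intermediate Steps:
$L{\left(p \right)} = -8 + p$ ($L{\left(p \right)} = -8 + \left(p + 0\right) = -8 + p$)
$P{\left(G \right)} = -12$ ($P{\left(G \right)} = -8 - 4 = -12$)
$u{\left(S \right)} = \frac{S}{17}$ ($u{\left(S \right)} = S \frac{1}{17} = \frac{S}{17}$)
$M{\left(v,O \right)} = 89 + v$ ($M{\left(v,O \right)} = v + \left(101 - 12\right) = v + 89 = 89 + v$)
$\left(M{\left(396,u{\left(3 \right)} \right)} + 162892\right) - 207434 = \left(\left(89 + 396\right) + 162892\right) - 207434 = \left(485 + 162892\right) - 207434 = 163377 - 207434 = -44057$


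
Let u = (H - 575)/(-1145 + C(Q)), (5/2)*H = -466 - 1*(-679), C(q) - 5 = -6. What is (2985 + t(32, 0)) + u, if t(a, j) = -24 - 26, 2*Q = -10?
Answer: 16819999/5730 ≈ 2935.4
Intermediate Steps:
Q = -5 (Q = (½)*(-10) = -5)
C(q) = -1 (C(q) = 5 - 6 = -1)
t(a, j) = -50
H = 426/5 (H = 2*(-466 - 1*(-679))/5 = 2*(-466 + 679)/5 = (⅖)*213 = 426/5 ≈ 85.200)
u = 2449/5730 (u = (426/5 - 575)/(-1145 - 1) = -2449/5/(-1146) = -2449/5*(-1/1146) = 2449/5730 ≈ 0.42740)
(2985 + t(32, 0)) + u = (2985 - 50) + 2449/5730 = 2935 + 2449/5730 = 16819999/5730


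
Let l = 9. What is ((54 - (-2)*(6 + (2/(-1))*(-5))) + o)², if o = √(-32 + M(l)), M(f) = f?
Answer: (86 + I*√23)² ≈ 7373.0 + 824.88*I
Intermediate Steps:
o = I*√23 (o = √(-32 + 9) = √(-23) = I*√23 ≈ 4.7958*I)
((54 - (-2)*(6 + (2/(-1))*(-5))) + o)² = ((54 - (-2)*(6 + (2/(-1))*(-5))) + I*√23)² = ((54 - (-2)*(6 + (2*(-1))*(-5))) + I*√23)² = ((54 - (-2)*(6 - 2*(-5))) + I*√23)² = ((54 - (-2)*(6 + 10)) + I*√23)² = ((54 - (-2)*16) + I*√23)² = ((54 - 1*(-32)) + I*√23)² = ((54 + 32) + I*√23)² = (86 + I*√23)²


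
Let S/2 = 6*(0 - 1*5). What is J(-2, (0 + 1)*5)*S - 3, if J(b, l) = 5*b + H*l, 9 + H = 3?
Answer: 2397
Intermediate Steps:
H = -6 (H = -9 + 3 = -6)
J(b, l) = -6*l + 5*b (J(b, l) = 5*b - 6*l = -6*l + 5*b)
S = -60 (S = 2*(6*(0 - 1*5)) = 2*(6*(0 - 5)) = 2*(6*(-5)) = 2*(-30) = -60)
J(-2, (0 + 1)*5)*S - 3 = (-6*(0 + 1)*5 + 5*(-2))*(-60) - 3 = (-6*5 - 10)*(-60) - 3 = (-30 - 10)*(-60) - 3 = -40*(-60) - 3 = 2400 - 3 = 2397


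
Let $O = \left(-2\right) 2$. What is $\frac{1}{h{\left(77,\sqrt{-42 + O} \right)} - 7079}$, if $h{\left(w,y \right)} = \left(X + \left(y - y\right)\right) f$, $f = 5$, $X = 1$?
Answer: $- \frac{1}{7074} \approx -0.00014136$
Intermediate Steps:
$O = -4$
$h{\left(w,y \right)} = 5$ ($h{\left(w,y \right)} = \left(1 + \left(y - y\right)\right) 5 = \left(1 + 0\right) 5 = 1 \cdot 5 = 5$)
$\frac{1}{h{\left(77,\sqrt{-42 + O} \right)} - 7079} = \frac{1}{5 - 7079} = \frac{1}{-7074} = - \frac{1}{7074}$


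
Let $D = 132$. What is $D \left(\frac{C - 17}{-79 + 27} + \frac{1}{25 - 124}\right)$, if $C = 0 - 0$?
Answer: $\frac{1631}{39} \approx 41.82$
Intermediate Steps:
$C = 0$ ($C = 0 + 0 = 0$)
$D \left(\frac{C - 17}{-79 + 27} + \frac{1}{25 - 124}\right) = 132 \left(\frac{0 - 17}{-79 + 27} + \frac{1}{25 - 124}\right) = 132 \left(- \frac{17}{-52} + \frac{1}{-99}\right) = 132 \left(\left(-17\right) \left(- \frac{1}{52}\right) - \frac{1}{99}\right) = 132 \left(\frac{17}{52} - \frac{1}{99}\right) = 132 \cdot \frac{1631}{5148} = \frac{1631}{39}$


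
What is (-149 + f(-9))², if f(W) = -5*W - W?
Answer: 9025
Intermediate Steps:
f(W) = -6*W
(-149 + f(-9))² = (-149 - 6*(-9))² = (-149 + 54)² = (-95)² = 9025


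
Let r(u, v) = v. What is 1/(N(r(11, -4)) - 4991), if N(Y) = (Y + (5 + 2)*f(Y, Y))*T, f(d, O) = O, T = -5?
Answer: -1/4831 ≈ -0.00020700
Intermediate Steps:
N(Y) = -40*Y (N(Y) = (Y + (5 + 2)*Y)*(-5) = (Y + 7*Y)*(-5) = (8*Y)*(-5) = -40*Y)
1/(N(r(11, -4)) - 4991) = 1/(-40*(-4) - 4991) = 1/(160 - 4991) = 1/(-4831) = -1/4831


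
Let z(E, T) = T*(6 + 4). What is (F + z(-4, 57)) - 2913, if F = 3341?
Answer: 998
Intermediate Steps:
z(E, T) = 10*T (z(E, T) = T*10 = 10*T)
(F + z(-4, 57)) - 2913 = (3341 + 10*57) - 2913 = (3341 + 570) - 2913 = 3911 - 2913 = 998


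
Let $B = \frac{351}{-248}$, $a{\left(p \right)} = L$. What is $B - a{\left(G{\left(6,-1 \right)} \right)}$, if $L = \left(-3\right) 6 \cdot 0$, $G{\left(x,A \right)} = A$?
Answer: $- \frac{351}{248} \approx -1.4153$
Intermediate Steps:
$L = 0$ ($L = \left(-18\right) 0 = 0$)
$a{\left(p \right)} = 0$
$B = - \frac{351}{248}$ ($B = 351 \left(- \frac{1}{248}\right) = - \frac{351}{248} \approx -1.4153$)
$B - a{\left(G{\left(6,-1 \right)} \right)} = - \frac{351}{248} - 0 = - \frac{351}{248} + 0 = - \frac{351}{248}$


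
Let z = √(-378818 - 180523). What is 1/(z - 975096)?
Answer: -108344/105645863173 - I*√62149/316937589519 ≈ -1.0255e-6 - 7.8658e-10*I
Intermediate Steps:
z = 3*I*√62149 (z = √(-559341) = 3*I*√62149 ≈ 747.89*I)
1/(z - 975096) = 1/(3*I*√62149 - 975096) = 1/(-975096 + 3*I*√62149)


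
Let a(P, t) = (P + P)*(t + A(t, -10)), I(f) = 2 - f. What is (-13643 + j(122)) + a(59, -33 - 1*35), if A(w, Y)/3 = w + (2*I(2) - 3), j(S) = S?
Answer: -46679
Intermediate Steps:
A(w, Y) = -9 + 3*w (A(w, Y) = 3*(w + (2*(2 - 1*2) - 3)) = 3*(w + (2*(2 - 2) - 3)) = 3*(w + (2*0 - 3)) = 3*(w + (0 - 3)) = 3*(w - 3) = 3*(-3 + w) = -9 + 3*w)
a(P, t) = 2*P*(-9 + 4*t) (a(P, t) = (P + P)*(t + (-9 + 3*t)) = (2*P)*(-9 + 4*t) = 2*P*(-9 + 4*t))
(-13643 + j(122)) + a(59, -33 - 1*35) = (-13643 + 122) + 2*59*(-9 + 4*(-33 - 1*35)) = -13521 + 2*59*(-9 + 4*(-33 - 35)) = -13521 + 2*59*(-9 + 4*(-68)) = -13521 + 2*59*(-9 - 272) = -13521 + 2*59*(-281) = -13521 - 33158 = -46679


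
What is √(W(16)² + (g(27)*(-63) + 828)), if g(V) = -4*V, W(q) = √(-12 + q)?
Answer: 2*√1909 ≈ 87.384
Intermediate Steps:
√(W(16)² + (g(27)*(-63) + 828)) = √((√(-12 + 16))² + (-4*27*(-63) + 828)) = √((√4)² + (-108*(-63) + 828)) = √(2² + (6804 + 828)) = √(4 + 7632) = √7636 = 2*√1909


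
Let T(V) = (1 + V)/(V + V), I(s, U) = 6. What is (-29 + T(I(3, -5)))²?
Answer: 116281/144 ≈ 807.51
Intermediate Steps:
T(V) = (1 + V)/(2*V) (T(V) = (1 + V)/((2*V)) = (1 + V)*(1/(2*V)) = (1 + V)/(2*V))
(-29 + T(I(3, -5)))² = (-29 + (½)*(1 + 6)/6)² = (-29 + (½)*(⅙)*7)² = (-29 + 7/12)² = (-341/12)² = 116281/144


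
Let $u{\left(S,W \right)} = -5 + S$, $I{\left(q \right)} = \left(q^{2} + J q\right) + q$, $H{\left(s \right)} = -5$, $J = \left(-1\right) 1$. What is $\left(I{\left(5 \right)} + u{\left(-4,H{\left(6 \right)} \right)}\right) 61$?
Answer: $976$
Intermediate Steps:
$J = -1$
$I{\left(q \right)} = q^{2}$ ($I{\left(q \right)} = \left(q^{2} - q\right) + q = q^{2}$)
$\left(I{\left(5 \right)} + u{\left(-4,H{\left(6 \right)} \right)}\right) 61 = \left(5^{2} - 9\right) 61 = \left(25 - 9\right) 61 = 16 \cdot 61 = 976$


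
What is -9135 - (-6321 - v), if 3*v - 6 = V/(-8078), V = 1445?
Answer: -68147453/24234 ≈ -2812.1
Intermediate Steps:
v = 47023/24234 (v = 2 + (1445/(-8078))/3 = 2 + (1445*(-1/8078))/3 = 2 + (1/3)*(-1445/8078) = 2 - 1445/24234 = 47023/24234 ≈ 1.9404)
-9135 - (-6321 - v) = -9135 - (-6321 - 1*47023/24234) = -9135 - (-6321 - 47023/24234) = -9135 - 1*(-153230137/24234) = -9135 + 153230137/24234 = -68147453/24234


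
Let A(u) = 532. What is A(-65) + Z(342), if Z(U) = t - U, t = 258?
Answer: 448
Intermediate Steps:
Z(U) = 258 - U
A(-65) + Z(342) = 532 + (258 - 1*342) = 532 + (258 - 342) = 532 - 84 = 448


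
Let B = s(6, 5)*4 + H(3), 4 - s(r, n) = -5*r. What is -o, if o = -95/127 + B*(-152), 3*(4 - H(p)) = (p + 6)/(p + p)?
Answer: 2693003/127 ≈ 21205.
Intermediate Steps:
s(r, n) = 4 + 5*r (s(r, n) = 4 - (-5)*r = 4 + 5*r)
H(p) = 4 - (6 + p)/(6*p) (H(p) = 4 - (p + 6)/(3*(p + p)) = 4 - (6 + p)/(3*(2*p)) = 4 - (6 + p)*1/(2*p)/3 = 4 - (6 + p)/(6*p))
B = 279/2 (B = (4 + 5*6)*4 + (23/6 - 1/3) = (4 + 30)*4 + (23/6 - 1*⅓) = 34*4 + (23/6 - ⅓) = 136 + 7/2 = 279/2 ≈ 139.50)
o = -2693003/127 (o = -95/127 + (279/2)*(-152) = -95*1/127 - 21204 = -95/127 - 21204 = -2693003/127 ≈ -21205.)
-o = -1*(-2693003/127) = 2693003/127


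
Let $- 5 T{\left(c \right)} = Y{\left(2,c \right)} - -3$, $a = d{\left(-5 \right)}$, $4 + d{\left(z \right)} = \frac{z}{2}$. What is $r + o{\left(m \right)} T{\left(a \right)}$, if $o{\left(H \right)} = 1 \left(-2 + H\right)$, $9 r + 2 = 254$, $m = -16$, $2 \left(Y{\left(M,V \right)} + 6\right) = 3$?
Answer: $\frac{113}{5} \approx 22.6$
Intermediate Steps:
$Y{\left(M,V \right)} = - \frac{9}{2}$ ($Y{\left(M,V \right)} = -6 + \frac{1}{2} \cdot 3 = -6 + \frac{3}{2} = - \frac{9}{2}$)
$d{\left(z \right)} = -4 + \frac{z}{2}$
$r = 28$ ($r = - \frac{2}{9} + \frac{1}{9} \cdot 254 = - \frac{2}{9} + \frac{254}{9} = 28$)
$a = - \frac{13}{2}$ ($a = -4 + \frac{1}{2} \left(-5\right) = -4 - \frac{5}{2} = - \frac{13}{2} \approx -6.5$)
$o{\left(H \right)} = -2 + H$
$T{\left(c \right)} = \frac{3}{10}$ ($T{\left(c \right)} = - \frac{- \frac{9}{2} - -3}{5} = - \frac{- \frac{9}{2} + 3}{5} = \left(- \frac{1}{5}\right) \left(- \frac{3}{2}\right) = \frac{3}{10}$)
$r + o{\left(m \right)} T{\left(a \right)} = 28 + \left(-2 - 16\right) \frac{3}{10} = 28 - \frac{27}{5} = \frac{113}{5}$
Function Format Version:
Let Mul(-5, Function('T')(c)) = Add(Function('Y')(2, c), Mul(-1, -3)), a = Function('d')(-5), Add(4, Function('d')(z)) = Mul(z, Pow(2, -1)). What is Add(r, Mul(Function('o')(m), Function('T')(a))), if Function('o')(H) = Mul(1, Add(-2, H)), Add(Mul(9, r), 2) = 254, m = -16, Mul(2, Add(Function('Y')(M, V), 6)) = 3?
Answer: Rational(113, 5) ≈ 22.600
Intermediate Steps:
Function('Y')(M, V) = Rational(-9, 2) (Function('Y')(M, V) = Add(-6, Mul(Rational(1, 2), 3)) = Add(-6, Rational(3, 2)) = Rational(-9, 2))
Function('d')(z) = Add(-4, Mul(Rational(1, 2), z)) (Function('d')(z) = Add(-4, Mul(z, Pow(2, -1))) = Add(-4, Mul(z, Rational(1, 2))) = Add(-4, Mul(Rational(1, 2), z)))
r = 28 (r = Add(Rational(-2, 9), Mul(Rational(1, 9), 254)) = Add(Rational(-2, 9), Rational(254, 9)) = 28)
a = Rational(-13, 2) (a = Add(-4, Mul(Rational(1, 2), -5)) = Add(-4, Rational(-5, 2)) = Rational(-13, 2) ≈ -6.5000)
Function('o')(H) = Add(-2, H)
Function('T')(c) = Rational(3, 10) (Function('T')(c) = Mul(Rational(-1, 5), Add(Rational(-9, 2), Mul(-1, -3))) = Mul(Rational(-1, 5), Add(Rational(-9, 2), 3)) = Mul(Rational(-1, 5), Rational(-3, 2)) = Rational(3, 10))
Add(r, Mul(Function('o')(m), Function('T')(a))) = Add(28, Mul(Add(-2, -16), Rational(3, 10))) = Add(28, Mul(-18, Rational(3, 10))) = Add(28, Rational(-27, 5)) = Rational(113, 5)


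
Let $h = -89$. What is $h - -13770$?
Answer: $13681$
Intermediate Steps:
$h - -13770 = -89 - -13770 = -89 + 13770 = 13681$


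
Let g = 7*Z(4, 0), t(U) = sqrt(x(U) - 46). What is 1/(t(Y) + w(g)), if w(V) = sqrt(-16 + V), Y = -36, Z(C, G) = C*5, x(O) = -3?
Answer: 1/(2*sqrt(31) + 7*I) ≈ 0.064367 - 0.040462*I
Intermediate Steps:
Z(C, G) = 5*C
t(U) = 7*I (t(U) = sqrt(-3 - 46) = sqrt(-49) = 7*I)
g = 140 (g = 7*(5*4) = 7*20 = 140)
1/(t(Y) + w(g)) = 1/(7*I + sqrt(-16 + 140)) = 1/(7*I + sqrt(124)) = 1/(7*I + 2*sqrt(31)) = 1/(2*sqrt(31) + 7*I)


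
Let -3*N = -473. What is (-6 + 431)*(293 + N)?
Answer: 574600/3 ≈ 1.9153e+5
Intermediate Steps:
N = 473/3 (N = -⅓*(-473) = 473/3 ≈ 157.67)
(-6 + 431)*(293 + N) = (-6 + 431)*(293 + 473/3) = 425*(1352/3) = 574600/3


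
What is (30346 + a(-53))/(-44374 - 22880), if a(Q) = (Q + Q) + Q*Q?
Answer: -33049/67254 ≈ -0.49141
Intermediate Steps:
a(Q) = Q² + 2*Q (a(Q) = 2*Q + Q² = Q² + 2*Q)
(30346 + a(-53))/(-44374 - 22880) = (30346 - 53*(2 - 53))/(-44374 - 22880) = (30346 - 53*(-51))/(-67254) = (30346 + 2703)*(-1/67254) = 33049*(-1/67254) = -33049/67254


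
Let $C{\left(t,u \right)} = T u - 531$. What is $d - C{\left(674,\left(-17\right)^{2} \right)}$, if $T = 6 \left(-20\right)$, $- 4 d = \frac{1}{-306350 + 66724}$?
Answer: $\frac{33749884345}{958504} \approx 35211.0$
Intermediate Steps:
$d = \frac{1}{958504}$ ($d = - \frac{1}{4 \left(-306350 + 66724\right)} = - \frac{1}{4 \left(-239626\right)} = \left(- \frac{1}{4}\right) \left(- \frac{1}{239626}\right) = \frac{1}{958504} \approx 1.0433 \cdot 10^{-6}$)
$T = -120$
$C{\left(t,u \right)} = -531 - 120 u$ ($C{\left(t,u \right)} = - 120 u - 531 = -531 - 120 u$)
$d - C{\left(674,\left(-17\right)^{2} \right)} = \frac{1}{958504} - \left(-531 - 120 \left(-17\right)^{2}\right) = \frac{1}{958504} - \left(-531 - 34680\right) = \frac{1}{958504} - -35211 = \frac{1}{958504} + 35211 = \frac{33749884345}{958504}$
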